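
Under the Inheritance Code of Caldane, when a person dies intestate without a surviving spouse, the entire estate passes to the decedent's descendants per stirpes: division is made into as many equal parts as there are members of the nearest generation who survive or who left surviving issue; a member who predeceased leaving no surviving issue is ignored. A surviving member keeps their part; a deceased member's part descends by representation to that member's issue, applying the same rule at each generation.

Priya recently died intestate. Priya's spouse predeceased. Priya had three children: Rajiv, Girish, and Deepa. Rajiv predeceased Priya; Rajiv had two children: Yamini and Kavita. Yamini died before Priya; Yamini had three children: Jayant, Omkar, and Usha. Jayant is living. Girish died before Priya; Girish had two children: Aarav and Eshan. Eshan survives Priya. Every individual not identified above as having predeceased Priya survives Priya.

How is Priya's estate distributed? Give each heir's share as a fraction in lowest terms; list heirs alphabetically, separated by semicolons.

Aarav 1/6; Deepa 1/3; Eshan 1/6; Jayant 1/18; Kavita 1/6; Omkar 1/18; Usha 1/18

There is no surviving spouse, so the entire estate passes to Priya's descendants per stirpes.
The estate is divided into 3 equal shares of 1/3 among Rajiv, Girish, Deepa.
Rajiv predeceased; the 1/3 allotted to Rajiv's branch passes to Rajiv's issue by representation.
The 1/3 is divided into 2 equal shares of 1/6 among Yamini, Kavita.
Yamini predeceased; the 1/6 allotted to Yamini's branch passes to Yamini's issue by representation.
The 1/6 is divided into 3 equal shares of 1/18 among Jayant, Omkar, Usha.
Jayant is living and takes 1/18.
Omkar is living and takes 1/18.
Usha is living and takes 1/18.
Kavita is living and takes 1/6.
Girish predeceased; the 1/3 allotted to Girish's branch passes to Girish's issue by representation.
The 1/3 is divided into 2 equal shares of 1/6 among Aarav, Eshan.
Aarav is living and takes 1/6.
Eshan is living and takes 1/6.
Deepa is living and takes 1/3.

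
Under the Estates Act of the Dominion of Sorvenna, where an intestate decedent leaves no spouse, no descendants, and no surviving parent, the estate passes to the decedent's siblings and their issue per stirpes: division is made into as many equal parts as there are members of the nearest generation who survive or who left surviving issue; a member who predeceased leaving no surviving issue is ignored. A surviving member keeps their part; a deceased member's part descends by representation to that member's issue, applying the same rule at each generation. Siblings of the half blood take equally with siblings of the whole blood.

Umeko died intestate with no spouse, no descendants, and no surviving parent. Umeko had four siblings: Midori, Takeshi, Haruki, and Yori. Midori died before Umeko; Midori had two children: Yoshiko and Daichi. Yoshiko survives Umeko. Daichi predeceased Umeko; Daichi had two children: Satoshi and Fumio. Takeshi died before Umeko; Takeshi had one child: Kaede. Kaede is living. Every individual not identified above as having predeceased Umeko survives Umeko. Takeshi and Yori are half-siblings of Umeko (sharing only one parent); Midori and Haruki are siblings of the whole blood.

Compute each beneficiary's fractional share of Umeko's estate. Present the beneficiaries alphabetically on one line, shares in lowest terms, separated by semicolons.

No spouse, descendants, or parent survives, so the estate passes to Umeko's siblings per stirpes.
Half-blood and whole-blood siblings take equally under the stated rule.
The estate is divided into 4 equal shares of 1/4 among Midori, Takeshi, Haruki, Yori.
Midori predeceased; the 1/4 allotted to Midori's branch passes to Midori's issue by representation.
The 1/4 is divided into 2 equal shares of 1/8 among Yoshiko, Daichi.
Yoshiko is living and takes 1/8.
Daichi predeceased; the 1/8 allotted to Daichi's branch passes to Daichi's issue by representation.
The 1/8 is divided into 2 equal shares of 1/16 among Satoshi, Fumio.
Satoshi is living and takes 1/16.
Fumio is living and takes 1/16.
Takeshi predeceased; the 1/4 allotted to Takeshi's branch passes to Takeshi's issue by representation.
Kaede is the sole taker at this level and receives the full 1/4.
Haruki is living and takes 1/4.
Yori is living and takes 1/4.

Fumio 1/16; Haruki 1/4; Kaede 1/4; Satoshi 1/16; Yori 1/4; Yoshiko 1/8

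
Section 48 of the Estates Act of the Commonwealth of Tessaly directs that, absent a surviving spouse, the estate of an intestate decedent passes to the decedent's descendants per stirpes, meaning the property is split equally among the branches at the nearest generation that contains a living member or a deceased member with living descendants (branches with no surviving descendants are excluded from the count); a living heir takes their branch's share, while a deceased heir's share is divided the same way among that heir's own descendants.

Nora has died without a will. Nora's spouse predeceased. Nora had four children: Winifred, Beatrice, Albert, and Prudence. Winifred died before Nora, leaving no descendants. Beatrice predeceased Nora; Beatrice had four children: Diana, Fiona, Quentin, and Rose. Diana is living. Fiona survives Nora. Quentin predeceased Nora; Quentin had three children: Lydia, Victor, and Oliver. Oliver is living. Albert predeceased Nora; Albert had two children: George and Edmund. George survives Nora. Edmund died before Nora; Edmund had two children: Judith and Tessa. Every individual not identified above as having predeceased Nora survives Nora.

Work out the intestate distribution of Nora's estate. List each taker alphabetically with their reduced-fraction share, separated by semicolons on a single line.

There is no surviving spouse, so the entire estate passes to Nora's descendants per stirpes.
Winifred left no surviving issue, so that branch lapses and is disregarded.
The estate is divided into 3 equal shares of 1/3 among Beatrice, Albert, Prudence.
Beatrice predeceased; the 1/3 allotted to Beatrice's branch passes to Beatrice's issue by representation.
The 1/3 is divided into 4 equal shares of 1/12 among Diana, Fiona, Quentin, Rose.
Diana is living and takes 1/12.
Fiona is living and takes 1/12.
Quentin predeceased; the 1/12 allotted to Quentin's branch passes to Quentin's issue by representation.
The 1/12 is divided into 3 equal shares of 1/36 among Lydia, Victor, Oliver.
Lydia is living and takes 1/36.
Victor is living and takes 1/36.
Oliver is living and takes 1/36.
Rose is living and takes 1/12.
Albert predeceased; the 1/3 allotted to Albert's branch passes to Albert's issue by representation.
The 1/3 is divided into 2 equal shares of 1/6 among George, Edmund.
George is living and takes 1/6.
Edmund predeceased; the 1/6 allotted to Edmund's branch passes to Edmund's issue by representation.
The 1/6 is divided into 2 equal shares of 1/12 among Judith, Tessa.
Judith is living and takes 1/12.
Tessa is living and takes 1/12.
Prudence is living and takes 1/3.

Diana 1/12; Fiona 1/12; George 1/6; Judith 1/12; Lydia 1/36; Oliver 1/36; Prudence 1/3; Rose 1/12; Tessa 1/12; Victor 1/36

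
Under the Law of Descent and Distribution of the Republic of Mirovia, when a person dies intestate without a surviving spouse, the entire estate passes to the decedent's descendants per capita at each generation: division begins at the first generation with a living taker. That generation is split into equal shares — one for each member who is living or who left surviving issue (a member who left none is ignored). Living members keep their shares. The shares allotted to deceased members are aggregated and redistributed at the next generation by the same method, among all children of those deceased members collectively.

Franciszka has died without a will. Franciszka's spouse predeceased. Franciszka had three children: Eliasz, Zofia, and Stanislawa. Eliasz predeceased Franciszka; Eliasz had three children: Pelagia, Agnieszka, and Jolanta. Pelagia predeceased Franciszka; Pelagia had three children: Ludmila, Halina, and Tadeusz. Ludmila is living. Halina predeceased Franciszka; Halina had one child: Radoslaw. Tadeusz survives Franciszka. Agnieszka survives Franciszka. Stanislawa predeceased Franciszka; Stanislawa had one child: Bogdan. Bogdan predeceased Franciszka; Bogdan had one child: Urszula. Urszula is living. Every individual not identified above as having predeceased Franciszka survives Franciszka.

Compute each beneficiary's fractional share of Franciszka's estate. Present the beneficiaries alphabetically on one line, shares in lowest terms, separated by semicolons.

There is no surviving spouse, so the entire estate passes to Franciszka's descendants per capita at each generation.
At generation 1 (Eliasz, Zofia, Stanislawa) there are 3 shares of (1)/3 = 1/3 each.
Living: Zofia — each takes 1/3.
Deceased: Eliasz and Stanislawa. Their combined 2/3 is pooled and carried to generation 2.
At generation 2 (Pelagia, Agnieszka, Jolanta, Bogdan) there are 4 shares of (2/3)/4 = 1/6 each.
Living: Agnieszka and Jolanta — each takes 1/6.
Deceased: Pelagia and Bogdan. Their combined 1/3 is pooled and carried to generation 3.
At generation 3 (Ludmila, Halina, Tadeusz, Urszula) there are 4 shares of (1/3)/4 = 1/12 each.
Living: Ludmila, Tadeusz, and Urszula — each takes 1/12.
Deceased: Halina. That 1/12 share is carried to generation 4.
At generation 4 (Radoslaw) there are 1 shares of (1/12)/1 = 1/12 each.
Living: Radoslaw — each takes 1/12.

Agnieszka 1/6; Jolanta 1/6; Ludmila 1/12; Radoslaw 1/12; Tadeusz 1/12; Urszula 1/12; Zofia 1/3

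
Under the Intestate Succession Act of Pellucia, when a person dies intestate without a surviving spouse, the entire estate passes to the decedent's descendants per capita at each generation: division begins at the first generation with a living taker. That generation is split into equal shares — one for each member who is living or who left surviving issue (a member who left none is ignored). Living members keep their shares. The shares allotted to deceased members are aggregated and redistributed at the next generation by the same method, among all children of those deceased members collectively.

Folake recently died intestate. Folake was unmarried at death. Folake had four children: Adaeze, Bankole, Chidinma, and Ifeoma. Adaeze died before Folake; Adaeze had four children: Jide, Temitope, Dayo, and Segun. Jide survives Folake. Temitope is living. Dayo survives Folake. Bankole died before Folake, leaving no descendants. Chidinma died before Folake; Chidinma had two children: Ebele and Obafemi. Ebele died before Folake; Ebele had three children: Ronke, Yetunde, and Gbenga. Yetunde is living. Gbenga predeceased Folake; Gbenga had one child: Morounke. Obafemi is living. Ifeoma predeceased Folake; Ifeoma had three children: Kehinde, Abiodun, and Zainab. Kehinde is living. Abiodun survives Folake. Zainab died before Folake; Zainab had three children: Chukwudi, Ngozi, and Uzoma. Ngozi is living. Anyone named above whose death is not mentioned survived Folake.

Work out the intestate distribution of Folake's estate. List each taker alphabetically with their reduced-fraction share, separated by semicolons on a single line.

There is no surviving spouse, so the entire estate passes to Folake's descendants per capita at each generation.
No one at generation 1 (Adaeze, Chidinma, Ifeoma) is living; moving to the next generation.
At generation 2 (Jide, Temitope, Dayo, Segun, Ebele, Obafemi, Kehinde, Abiodun, Zainab) there are 9 shares of (1)/9 = 1/9 each.
Living: Jide, Temitope, Dayo, Segun, Obafemi, Kehinde, and Abiodun — each takes 1/9.
Deceased: Ebele and Zainab. Their combined 2/9 is pooled and carried to generation 3.
At generation 3 (Ronke, Yetunde, Gbenga, Chukwudi, Ngozi, Uzoma) there are 6 shares of (2/9)/6 = 1/27 each.
Living: Ronke, Yetunde, Chukwudi, Ngozi, and Uzoma — each takes 1/27.
Deceased: Gbenga. That 1/27 share is carried to generation 4.
At generation 4 (Morounke) there are 1 shares of (1/27)/1 = 1/27 each.
Living: Morounke — each takes 1/27.

Abiodun 1/9; Chukwudi 1/27; Dayo 1/9; Jide 1/9; Kehinde 1/9; Morounke 1/27; Ngozi 1/27; Obafemi 1/9; Ronke 1/27; Segun 1/9; Temitope 1/9; Uzoma 1/27; Yetunde 1/27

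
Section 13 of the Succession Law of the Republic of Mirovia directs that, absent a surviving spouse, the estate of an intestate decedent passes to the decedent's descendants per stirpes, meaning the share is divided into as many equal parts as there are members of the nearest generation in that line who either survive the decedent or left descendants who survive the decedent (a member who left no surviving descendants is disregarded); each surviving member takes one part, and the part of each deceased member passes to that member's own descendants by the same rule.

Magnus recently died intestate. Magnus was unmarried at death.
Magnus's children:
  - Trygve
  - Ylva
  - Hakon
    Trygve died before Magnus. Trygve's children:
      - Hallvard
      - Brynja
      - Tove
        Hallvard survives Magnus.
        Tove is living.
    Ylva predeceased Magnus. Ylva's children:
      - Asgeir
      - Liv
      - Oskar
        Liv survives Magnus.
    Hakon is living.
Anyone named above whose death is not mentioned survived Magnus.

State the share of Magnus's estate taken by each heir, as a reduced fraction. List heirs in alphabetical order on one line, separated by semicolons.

There is no surviving spouse, so the entire estate passes to Magnus's descendants per stirpes.
The estate is divided into 3 equal shares of 1/3 among Trygve, Ylva, Hakon.
Trygve predeceased; the 1/3 allotted to Trygve's branch passes to Trygve's issue by representation.
The 1/3 is divided into 3 equal shares of 1/9 among Hallvard, Brynja, Tove.
Hallvard is living and takes 1/9.
Brynja is living and takes 1/9.
Tove is living and takes 1/9.
Ylva predeceased; the 1/3 allotted to Ylva's branch passes to Ylva's issue by representation.
The 1/3 is divided into 3 equal shares of 1/9 among Asgeir, Liv, Oskar.
Asgeir is living and takes 1/9.
Liv is living and takes 1/9.
Oskar is living and takes 1/9.
Hakon is living and takes 1/3.

Asgeir 1/9; Brynja 1/9; Hakon 1/3; Hallvard 1/9; Liv 1/9; Oskar 1/9; Tove 1/9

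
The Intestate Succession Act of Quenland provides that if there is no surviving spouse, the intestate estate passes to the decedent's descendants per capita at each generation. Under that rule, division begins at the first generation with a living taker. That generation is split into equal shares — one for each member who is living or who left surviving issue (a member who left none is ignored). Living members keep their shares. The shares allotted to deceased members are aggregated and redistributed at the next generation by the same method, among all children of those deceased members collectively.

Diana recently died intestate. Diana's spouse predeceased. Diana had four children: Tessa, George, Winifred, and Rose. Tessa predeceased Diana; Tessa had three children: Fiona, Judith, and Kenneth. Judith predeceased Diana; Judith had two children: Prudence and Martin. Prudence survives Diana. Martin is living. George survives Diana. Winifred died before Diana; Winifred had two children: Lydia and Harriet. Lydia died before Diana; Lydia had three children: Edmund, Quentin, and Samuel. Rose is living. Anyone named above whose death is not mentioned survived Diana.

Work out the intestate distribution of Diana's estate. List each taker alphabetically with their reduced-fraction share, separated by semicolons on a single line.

Edmund 1/25; Fiona 1/10; George 1/4; Harriet 1/10; Kenneth 1/10; Martin 1/25; Prudence 1/25; Quentin 1/25; Rose 1/4; Samuel 1/25

There is no surviving spouse, so the entire estate passes to Diana's descendants per capita at each generation.
At generation 1 (Tessa, George, Winifred, Rose) there are 4 shares of (1)/4 = 1/4 each.
Living: George and Rose — each takes 1/4.
Deceased: Tessa and Winifred. Their combined 1/2 is pooled and carried to generation 2.
At generation 2 (Fiona, Judith, Kenneth, Lydia, Harriet) there are 5 shares of (1/2)/5 = 1/10 each.
Living: Fiona, Kenneth, and Harriet — each takes 1/10.
Deceased: Judith and Lydia. Their combined 1/5 is pooled and carried to generation 3.
At generation 3 (Prudence, Martin, Edmund, Quentin, Samuel) there are 5 shares of (1/5)/5 = 1/25 each.
Living: Prudence, Martin, Edmund, Quentin, and Samuel — each takes 1/25.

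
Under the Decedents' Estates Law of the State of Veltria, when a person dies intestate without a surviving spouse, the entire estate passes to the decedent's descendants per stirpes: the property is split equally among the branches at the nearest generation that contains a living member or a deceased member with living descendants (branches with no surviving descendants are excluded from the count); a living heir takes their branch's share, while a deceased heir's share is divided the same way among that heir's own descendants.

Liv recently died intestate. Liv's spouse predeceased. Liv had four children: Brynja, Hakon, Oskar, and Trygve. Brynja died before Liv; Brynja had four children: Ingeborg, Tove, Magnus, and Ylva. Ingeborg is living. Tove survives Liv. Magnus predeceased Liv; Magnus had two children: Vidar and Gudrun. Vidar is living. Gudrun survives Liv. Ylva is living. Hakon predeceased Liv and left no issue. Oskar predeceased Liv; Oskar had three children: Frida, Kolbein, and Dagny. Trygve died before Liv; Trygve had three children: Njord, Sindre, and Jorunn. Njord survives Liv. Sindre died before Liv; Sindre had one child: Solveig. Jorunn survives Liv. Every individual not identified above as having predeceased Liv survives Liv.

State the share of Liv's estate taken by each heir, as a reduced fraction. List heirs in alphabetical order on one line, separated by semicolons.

There is no surviving spouse, so the entire estate passes to Liv's descendants per stirpes.
Hakon left no surviving issue, so that branch lapses and is disregarded.
The estate is divided into 3 equal shares of 1/3 among Brynja, Oskar, Trygve.
Brynja predeceased; the 1/3 allotted to Brynja's branch passes to Brynja's issue by representation.
The 1/3 is divided into 4 equal shares of 1/12 among Ingeborg, Tove, Magnus, Ylva.
Ingeborg is living and takes 1/12.
Tove is living and takes 1/12.
Magnus predeceased; the 1/12 allotted to Magnus's branch passes to Magnus's issue by representation.
The 1/12 is divided into 2 equal shares of 1/24 among Vidar, Gudrun.
Vidar is living and takes 1/24.
Gudrun is living and takes 1/24.
Ylva is living and takes 1/12.
Oskar predeceased; the 1/3 allotted to Oskar's branch passes to Oskar's issue by representation.
The 1/3 is divided into 3 equal shares of 1/9 among Frida, Kolbein, Dagny.
Frida is living and takes 1/9.
Kolbein is living and takes 1/9.
Dagny is living and takes 1/9.
Trygve predeceased; the 1/3 allotted to Trygve's branch passes to Trygve's issue by representation.
The 1/3 is divided into 3 equal shares of 1/9 among Njord, Sindre, Jorunn.
Njord is living and takes 1/9.
Sindre predeceased; the 1/9 allotted to Sindre's branch passes to Sindre's issue by representation.
Solveig is the sole taker at this level and receives the full 1/9.
Jorunn is living and takes 1/9.

Dagny 1/9; Frida 1/9; Gudrun 1/24; Ingeborg 1/12; Jorunn 1/9; Kolbein 1/9; Njord 1/9; Solveig 1/9; Tove 1/12; Vidar 1/24; Ylva 1/12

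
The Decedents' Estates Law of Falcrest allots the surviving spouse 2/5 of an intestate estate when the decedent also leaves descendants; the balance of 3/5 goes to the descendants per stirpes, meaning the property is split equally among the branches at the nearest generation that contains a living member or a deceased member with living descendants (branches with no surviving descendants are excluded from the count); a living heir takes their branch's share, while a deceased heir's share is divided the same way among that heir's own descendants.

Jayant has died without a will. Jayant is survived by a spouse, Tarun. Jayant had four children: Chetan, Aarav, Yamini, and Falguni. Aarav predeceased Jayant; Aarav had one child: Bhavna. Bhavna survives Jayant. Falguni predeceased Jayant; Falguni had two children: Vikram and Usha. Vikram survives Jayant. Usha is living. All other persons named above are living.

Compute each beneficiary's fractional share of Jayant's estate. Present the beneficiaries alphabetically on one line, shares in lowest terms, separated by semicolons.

Bhavna 3/20; Chetan 3/20; Tarun 2/5; Usha 3/40; Vikram 3/40; Yamini 3/20

Tarun, as surviving spouse, takes 2/5.
The remaining 3/5 passes to Jayant's descendants per stirpes.
The 3/5 is divided into 4 equal shares of 3/20 among Chetan, Aarav, Yamini, Falguni.
Chetan is living and takes 3/20.
Aarav predeceased; the 3/20 allotted to Aarav's branch passes to Aarav's issue by representation.
Bhavna is the sole taker at this level and receives the full 3/20.
Yamini is living and takes 3/20.
Falguni predeceased; the 3/20 allotted to Falguni's branch passes to Falguni's issue by representation.
The 3/20 is divided into 2 equal shares of 3/40 among Vikram, Usha.
Vikram is living and takes 3/40.
Usha is living and takes 3/40.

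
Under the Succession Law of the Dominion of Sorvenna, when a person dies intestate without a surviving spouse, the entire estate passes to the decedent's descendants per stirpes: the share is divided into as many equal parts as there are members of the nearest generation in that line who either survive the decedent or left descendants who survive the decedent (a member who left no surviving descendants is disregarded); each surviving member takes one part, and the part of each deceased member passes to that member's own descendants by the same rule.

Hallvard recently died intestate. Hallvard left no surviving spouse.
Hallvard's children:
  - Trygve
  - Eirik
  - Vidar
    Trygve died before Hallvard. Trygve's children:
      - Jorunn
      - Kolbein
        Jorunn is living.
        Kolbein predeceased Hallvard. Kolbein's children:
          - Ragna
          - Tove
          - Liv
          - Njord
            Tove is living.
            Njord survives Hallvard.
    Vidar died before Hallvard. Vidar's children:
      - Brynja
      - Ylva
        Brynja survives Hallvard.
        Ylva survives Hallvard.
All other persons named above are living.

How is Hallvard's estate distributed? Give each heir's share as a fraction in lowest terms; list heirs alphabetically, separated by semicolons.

Brynja 1/6; Eirik 1/3; Jorunn 1/6; Liv 1/24; Njord 1/24; Ragna 1/24; Tove 1/24; Ylva 1/6

There is no surviving spouse, so the entire estate passes to Hallvard's descendants per stirpes.
The estate is divided into 3 equal shares of 1/3 among Trygve, Eirik, Vidar.
Trygve predeceased; the 1/3 allotted to Trygve's branch passes to Trygve's issue by representation.
The 1/3 is divided into 2 equal shares of 1/6 among Jorunn, Kolbein.
Jorunn is living and takes 1/6.
Kolbein predeceased; the 1/6 allotted to Kolbein's branch passes to Kolbein's issue by representation.
The 1/6 is divided into 4 equal shares of 1/24 among Ragna, Tove, Liv, Njord.
Ragna is living and takes 1/24.
Tove is living and takes 1/24.
Liv is living and takes 1/24.
Njord is living and takes 1/24.
Eirik is living and takes 1/3.
Vidar predeceased; the 1/3 allotted to Vidar's branch passes to Vidar's issue by representation.
The 1/3 is divided into 2 equal shares of 1/6 among Brynja, Ylva.
Brynja is living and takes 1/6.
Ylva is living and takes 1/6.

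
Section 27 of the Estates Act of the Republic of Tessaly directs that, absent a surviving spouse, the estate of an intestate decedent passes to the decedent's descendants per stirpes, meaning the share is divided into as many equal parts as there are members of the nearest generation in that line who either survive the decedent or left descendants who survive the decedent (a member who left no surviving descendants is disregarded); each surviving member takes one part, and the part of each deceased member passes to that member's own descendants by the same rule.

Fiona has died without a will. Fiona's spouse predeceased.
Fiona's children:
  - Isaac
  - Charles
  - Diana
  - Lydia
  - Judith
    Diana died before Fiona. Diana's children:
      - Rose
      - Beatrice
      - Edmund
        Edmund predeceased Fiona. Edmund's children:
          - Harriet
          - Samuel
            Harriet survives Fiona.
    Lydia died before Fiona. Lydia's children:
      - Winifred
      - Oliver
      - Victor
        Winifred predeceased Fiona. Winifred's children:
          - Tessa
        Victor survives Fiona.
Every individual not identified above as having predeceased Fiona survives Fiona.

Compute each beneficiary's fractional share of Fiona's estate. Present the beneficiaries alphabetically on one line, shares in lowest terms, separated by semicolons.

There is no surviving spouse, so the entire estate passes to Fiona's descendants per stirpes.
The estate is divided into 5 equal shares of 1/5 among Isaac, Charles, Diana, Lydia, Judith.
Isaac is living and takes 1/5.
Charles is living and takes 1/5.
Diana predeceased; the 1/5 allotted to Diana's branch passes to Diana's issue by representation.
The 1/5 is divided into 3 equal shares of 1/15 among Rose, Beatrice, Edmund.
Rose is living and takes 1/15.
Beatrice is living and takes 1/15.
Edmund predeceased; the 1/15 allotted to Edmund's branch passes to Edmund's issue by representation.
The 1/15 is divided into 2 equal shares of 1/30 among Harriet, Samuel.
Harriet is living and takes 1/30.
Samuel is living and takes 1/30.
Lydia predeceased; the 1/5 allotted to Lydia's branch passes to Lydia's issue by representation.
The 1/5 is divided into 3 equal shares of 1/15 among Winifred, Oliver, Victor.
Winifred predeceased; the 1/15 allotted to Winifred's branch passes to Winifred's issue by representation.
Tessa is the sole taker at this level and receives the full 1/15.
Oliver is living and takes 1/15.
Victor is living and takes 1/15.
Judith is living and takes 1/5.

Beatrice 1/15; Charles 1/5; Harriet 1/30; Isaac 1/5; Judith 1/5; Oliver 1/15; Rose 1/15; Samuel 1/30; Tessa 1/15; Victor 1/15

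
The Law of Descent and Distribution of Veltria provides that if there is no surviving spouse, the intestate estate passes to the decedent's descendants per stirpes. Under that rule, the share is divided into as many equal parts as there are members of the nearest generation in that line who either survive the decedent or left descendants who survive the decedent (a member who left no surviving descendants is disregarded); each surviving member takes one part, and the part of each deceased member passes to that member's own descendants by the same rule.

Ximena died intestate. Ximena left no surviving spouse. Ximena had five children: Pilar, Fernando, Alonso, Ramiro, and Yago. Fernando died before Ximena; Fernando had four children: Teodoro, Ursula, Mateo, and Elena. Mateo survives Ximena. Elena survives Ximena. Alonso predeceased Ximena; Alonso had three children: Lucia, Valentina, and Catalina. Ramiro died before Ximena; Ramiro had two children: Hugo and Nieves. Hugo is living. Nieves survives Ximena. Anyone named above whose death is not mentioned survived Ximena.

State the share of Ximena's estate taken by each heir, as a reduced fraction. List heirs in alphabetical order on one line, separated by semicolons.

There is no surviving spouse, so the entire estate passes to Ximena's descendants per stirpes.
The estate is divided into 5 equal shares of 1/5 among Pilar, Fernando, Alonso, Ramiro, Yago.
Pilar is living and takes 1/5.
Fernando predeceased; the 1/5 allotted to Fernando's branch passes to Fernando's issue by representation.
The 1/5 is divided into 4 equal shares of 1/20 among Teodoro, Ursula, Mateo, Elena.
Teodoro is living and takes 1/20.
Ursula is living and takes 1/20.
Mateo is living and takes 1/20.
Elena is living and takes 1/20.
Alonso predeceased; the 1/5 allotted to Alonso's branch passes to Alonso's issue by representation.
The 1/5 is divided into 3 equal shares of 1/15 among Lucia, Valentina, Catalina.
Lucia is living and takes 1/15.
Valentina is living and takes 1/15.
Catalina is living and takes 1/15.
Ramiro predeceased; the 1/5 allotted to Ramiro's branch passes to Ramiro's issue by representation.
The 1/5 is divided into 2 equal shares of 1/10 among Hugo, Nieves.
Hugo is living and takes 1/10.
Nieves is living and takes 1/10.
Yago is living and takes 1/5.

Catalina 1/15; Elena 1/20; Hugo 1/10; Lucia 1/15; Mateo 1/20; Nieves 1/10; Pilar 1/5; Teodoro 1/20; Ursula 1/20; Valentina 1/15; Yago 1/5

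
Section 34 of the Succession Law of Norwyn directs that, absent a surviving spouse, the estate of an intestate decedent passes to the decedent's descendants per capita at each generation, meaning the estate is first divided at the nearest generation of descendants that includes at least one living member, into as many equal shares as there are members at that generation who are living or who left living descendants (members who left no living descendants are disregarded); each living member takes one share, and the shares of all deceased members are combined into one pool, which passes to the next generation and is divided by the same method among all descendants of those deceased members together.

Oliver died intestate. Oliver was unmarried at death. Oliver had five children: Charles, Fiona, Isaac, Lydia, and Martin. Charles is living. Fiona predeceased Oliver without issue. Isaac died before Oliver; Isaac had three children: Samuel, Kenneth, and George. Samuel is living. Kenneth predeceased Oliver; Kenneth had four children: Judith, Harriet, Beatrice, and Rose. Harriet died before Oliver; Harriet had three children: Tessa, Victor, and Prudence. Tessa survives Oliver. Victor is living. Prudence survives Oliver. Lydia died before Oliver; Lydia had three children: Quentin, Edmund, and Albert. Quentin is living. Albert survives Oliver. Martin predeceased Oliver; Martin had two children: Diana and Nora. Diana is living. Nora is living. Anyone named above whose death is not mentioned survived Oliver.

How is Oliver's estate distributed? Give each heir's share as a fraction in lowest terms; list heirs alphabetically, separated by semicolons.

Albert 3/32; Beatrice 3/128; Charles 1/4; Diana 3/32; Edmund 3/32; George 3/32; Judith 3/128; Nora 3/32; Prudence 1/128; Quentin 3/32; Rose 3/128; Samuel 3/32; Tessa 1/128; Victor 1/128

There is no surviving spouse, so the entire estate passes to Oliver's descendants per capita at each generation.
At generation 1 (Charles, Isaac, Lydia, Martin) there are 4 shares of (1)/4 = 1/4 each.
Living: Charles — each takes 1/4.
Deceased: Isaac, Lydia, and Martin. Their combined 3/4 is pooled and carried to generation 2.
At generation 2 (Samuel, Kenneth, George, Quentin, Edmund, Albert, Diana, Nora) there are 8 shares of (3/4)/8 = 3/32 each.
Living: Samuel, George, Quentin, Edmund, Albert, Diana, and Nora — each takes 3/32.
Deceased: Kenneth. That 3/32 share is carried to generation 3.
At generation 3 (Judith, Harriet, Beatrice, Rose) there are 4 shares of (3/32)/4 = 3/128 each.
Living: Judith, Beatrice, and Rose — each takes 3/128.
Deceased: Harriet. That 3/128 share is carried to generation 4.
At generation 4 (Tessa, Victor, Prudence) there are 3 shares of (3/128)/3 = 1/128 each.
Living: Tessa, Victor, and Prudence — each takes 1/128.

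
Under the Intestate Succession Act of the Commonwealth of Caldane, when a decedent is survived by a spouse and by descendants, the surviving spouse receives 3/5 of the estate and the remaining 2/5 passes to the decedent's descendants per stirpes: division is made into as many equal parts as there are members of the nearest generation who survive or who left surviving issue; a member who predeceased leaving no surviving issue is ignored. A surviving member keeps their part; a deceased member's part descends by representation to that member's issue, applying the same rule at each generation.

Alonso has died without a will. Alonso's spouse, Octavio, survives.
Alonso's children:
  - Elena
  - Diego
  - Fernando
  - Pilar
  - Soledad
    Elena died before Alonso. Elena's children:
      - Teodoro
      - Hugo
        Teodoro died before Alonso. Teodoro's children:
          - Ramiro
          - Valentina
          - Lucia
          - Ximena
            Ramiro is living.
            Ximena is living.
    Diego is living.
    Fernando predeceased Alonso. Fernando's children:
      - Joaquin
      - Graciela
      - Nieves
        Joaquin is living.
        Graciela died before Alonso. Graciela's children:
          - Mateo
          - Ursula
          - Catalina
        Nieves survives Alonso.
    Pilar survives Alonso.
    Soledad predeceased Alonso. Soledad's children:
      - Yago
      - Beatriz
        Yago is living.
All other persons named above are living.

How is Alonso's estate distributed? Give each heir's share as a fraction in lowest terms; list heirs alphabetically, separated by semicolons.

Beatriz 1/25; Catalina 2/225; Diego 2/25; Hugo 1/25; Joaquin 2/75; Lucia 1/100; Mateo 2/225; Nieves 2/75; Octavio 3/5; Pilar 2/25; Ramiro 1/100; Ursula 2/225; Valentina 1/100; Ximena 1/100; Yago 1/25

Octavio, as surviving spouse, takes 3/5.
The remaining 2/5 passes to Alonso's descendants per stirpes.
The 2/5 is divided into 5 equal shares of 2/25 among Elena, Diego, Fernando, Pilar, Soledad.
Elena predeceased; the 2/25 allotted to Elena's branch passes to Elena's issue by representation.
The 2/25 is divided into 2 equal shares of 1/25 among Teodoro, Hugo.
Teodoro predeceased; the 1/25 allotted to Teodoro's branch passes to Teodoro's issue by representation.
The 1/25 is divided into 4 equal shares of 1/100 among Ramiro, Valentina, Lucia, Ximena.
Ramiro is living and takes 1/100.
Valentina is living and takes 1/100.
Lucia is living and takes 1/100.
Ximena is living and takes 1/100.
Hugo is living and takes 1/25.
Diego is living and takes 2/25.
Fernando predeceased; the 2/25 allotted to Fernando's branch passes to Fernando's issue by representation.
The 2/25 is divided into 3 equal shares of 2/75 among Joaquin, Graciela, Nieves.
Joaquin is living and takes 2/75.
Graciela predeceased; the 2/75 allotted to Graciela's branch passes to Graciela's issue by representation.
The 2/75 is divided into 3 equal shares of 2/225 among Mateo, Ursula, Catalina.
Mateo is living and takes 2/225.
Ursula is living and takes 2/225.
Catalina is living and takes 2/225.
Nieves is living and takes 2/75.
Pilar is living and takes 2/25.
Soledad predeceased; the 2/25 allotted to Soledad's branch passes to Soledad's issue by representation.
The 2/25 is divided into 2 equal shares of 1/25 among Yago, Beatriz.
Yago is living and takes 1/25.
Beatriz is living and takes 1/25.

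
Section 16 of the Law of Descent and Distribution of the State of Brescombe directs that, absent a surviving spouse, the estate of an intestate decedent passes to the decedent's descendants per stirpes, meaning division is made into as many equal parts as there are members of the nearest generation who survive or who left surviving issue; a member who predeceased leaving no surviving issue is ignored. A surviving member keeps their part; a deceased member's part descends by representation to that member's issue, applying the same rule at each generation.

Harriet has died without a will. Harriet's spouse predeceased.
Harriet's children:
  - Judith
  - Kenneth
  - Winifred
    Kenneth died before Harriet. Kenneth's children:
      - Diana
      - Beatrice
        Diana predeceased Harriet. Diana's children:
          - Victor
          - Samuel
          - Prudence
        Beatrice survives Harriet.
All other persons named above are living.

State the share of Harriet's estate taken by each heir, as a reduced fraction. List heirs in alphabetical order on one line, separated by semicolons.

Beatrice 1/6; Judith 1/3; Prudence 1/18; Samuel 1/18; Victor 1/18; Winifred 1/3

There is no surviving spouse, so the entire estate passes to Harriet's descendants per stirpes.
The estate is divided into 3 equal shares of 1/3 among Judith, Kenneth, Winifred.
Judith is living and takes 1/3.
Kenneth predeceased; the 1/3 allotted to Kenneth's branch passes to Kenneth's issue by representation.
The 1/3 is divided into 2 equal shares of 1/6 among Diana, Beatrice.
Diana predeceased; the 1/6 allotted to Diana's branch passes to Diana's issue by representation.
The 1/6 is divided into 3 equal shares of 1/18 among Victor, Samuel, Prudence.
Victor is living and takes 1/18.
Samuel is living and takes 1/18.
Prudence is living and takes 1/18.
Beatrice is living and takes 1/6.
Winifred is living and takes 1/3.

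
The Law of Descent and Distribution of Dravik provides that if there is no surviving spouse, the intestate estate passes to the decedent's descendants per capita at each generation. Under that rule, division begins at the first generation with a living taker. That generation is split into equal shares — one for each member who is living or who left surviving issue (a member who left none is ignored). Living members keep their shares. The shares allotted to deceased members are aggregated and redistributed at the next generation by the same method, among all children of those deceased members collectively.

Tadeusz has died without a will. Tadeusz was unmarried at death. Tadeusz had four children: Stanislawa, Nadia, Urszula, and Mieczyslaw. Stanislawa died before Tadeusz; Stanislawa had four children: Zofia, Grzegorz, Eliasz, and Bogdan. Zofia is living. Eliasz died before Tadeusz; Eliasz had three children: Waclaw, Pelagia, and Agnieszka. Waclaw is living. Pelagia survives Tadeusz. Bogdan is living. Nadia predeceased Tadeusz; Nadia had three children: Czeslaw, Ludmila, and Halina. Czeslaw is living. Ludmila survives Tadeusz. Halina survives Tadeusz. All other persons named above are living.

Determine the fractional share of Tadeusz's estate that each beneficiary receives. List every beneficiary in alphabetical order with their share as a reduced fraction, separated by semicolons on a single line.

Agnieszka 1/42; Bogdan 1/14; Czeslaw 1/14; Grzegorz 1/14; Halina 1/14; Ludmila 1/14; Mieczyslaw 1/4; Pelagia 1/42; Urszula 1/4; Waclaw 1/42; Zofia 1/14

There is no surviving spouse, so the entire estate passes to Tadeusz's descendants per capita at each generation.
At generation 1 (Stanislawa, Nadia, Urszula, Mieczyslaw) there are 4 shares of (1)/4 = 1/4 each.
Living: Urszula and Mieczyslaw — each takes 1/4.
Deceased: Stanislawa and Nadia. Their combined 1/2 is pooled and carried to generation 2.
At generation 2 (Zofia, Grzegorz, Eliasz, Bogdan, Czeslaw, Ludmila, Halina) there are 7 shares of (1/2)/7 = 1/14 each.
Living: Zofia, Grzegorz, Bogdan, Czeslaw, Ludmila, and Halina — each takes 1/14.
Deceased: Eliasz. That 1/14 share is carried to generation 3.
At generation 3 (Waclaw, Pelagia, Agnieszka) there are 3 shares of (1/14)/3 = 1/42 each.
Living: Waclaw, Pelagia, and Agnieszka — each takes 1/42.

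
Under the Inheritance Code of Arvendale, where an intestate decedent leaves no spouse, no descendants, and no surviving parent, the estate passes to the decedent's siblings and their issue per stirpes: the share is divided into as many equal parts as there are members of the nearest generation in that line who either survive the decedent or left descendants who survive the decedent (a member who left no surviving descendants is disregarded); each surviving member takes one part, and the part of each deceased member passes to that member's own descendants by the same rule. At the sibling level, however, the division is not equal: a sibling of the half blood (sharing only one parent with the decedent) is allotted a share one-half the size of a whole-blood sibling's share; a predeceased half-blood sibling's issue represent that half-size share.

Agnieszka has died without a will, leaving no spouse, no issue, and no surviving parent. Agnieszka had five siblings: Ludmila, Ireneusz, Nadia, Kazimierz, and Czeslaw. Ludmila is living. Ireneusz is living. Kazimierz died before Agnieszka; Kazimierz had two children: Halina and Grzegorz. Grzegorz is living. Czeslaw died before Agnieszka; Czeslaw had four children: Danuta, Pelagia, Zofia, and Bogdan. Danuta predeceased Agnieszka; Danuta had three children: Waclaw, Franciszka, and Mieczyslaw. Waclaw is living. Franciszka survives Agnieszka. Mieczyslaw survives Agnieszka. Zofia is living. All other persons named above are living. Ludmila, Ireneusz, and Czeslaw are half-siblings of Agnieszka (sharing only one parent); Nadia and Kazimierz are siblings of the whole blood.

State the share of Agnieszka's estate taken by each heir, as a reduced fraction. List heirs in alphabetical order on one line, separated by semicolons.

Bogdan 1/28; Franciszka 1/84; Grzegorz 1/7; Halina 1/7; Ireneusz 1/7; Ludmila 1/7; Mieczyslaw 1/84; Nadia 2/7; Pelagia 1/28; Waclaw 1/84; Zofia 1/28

No spouse, descendants, or parent survives, so the estate passes to Agnieszka's siblings per stirpes.
Half-blood siblings count for one-half the weight of whole-blood siblings at the initial division.
Dividing 1 in proportion to weights (total weight 7/2): Ludmila (weight 1/2) → 1/7; Ireneusz (weight 1/2) → 1/7; Nadia (weight 1) → 2/7; Kazimierz (weight 1) → 2/7; Czeslaw (weight 1/2) → 1/7.
Ludmila is living and takes 1/7.
Ireneusz is living and takes 1/7.
Nadia is living and takes 2/7.
Kazimierz predeceased; the 2/7 allotted to Kazimierz's branch passes to Kazimierz's issue by representation.
The 2/7 is divided into 2 equal shares of 1/7 among Halina, Grzegorz.
Halina is living and takes 1/7.
Grzegorz is living and takes 1/7.
Czeslaw predeceased; the 1/7 allotted to Czeslaw's branch passes to Czeslaw's issue by representation.
The 1/7 is divided into 4 equal shares of 1/28 among Danuta, Pelagia, Zofia, Bogdan.
Danuta predeceased; the 1/28 allotted to Danuta's branch passes to Danuta's issue by representation.
The 1/28 is divided into 3 equal shares of 1/84 among Waclaw, Franciszka, Mieczyslaw.
Waclaw is living and takes 1/84.
Franciszka is living and takes 1/84.
Mieczyslaw is living and takes 1/84.
Pelagia is living and takes 1/28.
Zofia is living and takes 1/28.
Bogdan is living and takes 1/28.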